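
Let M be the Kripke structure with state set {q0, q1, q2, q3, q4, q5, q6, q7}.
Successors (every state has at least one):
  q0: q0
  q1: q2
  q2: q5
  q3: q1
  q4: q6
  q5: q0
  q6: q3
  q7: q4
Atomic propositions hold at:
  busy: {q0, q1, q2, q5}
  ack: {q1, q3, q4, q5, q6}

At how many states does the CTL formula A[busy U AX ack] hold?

6

Sat(AX ack) = {s : every successor in {q1, q3, q4, q5, q6}} = {q2, q3, q4, q6, q7}
A[busy U AX ack]: least fixpoint, start Z0 = Sat(AX ack) = {q2, q3, q4, q6, q7}, add states in Sat(busy) with every successor in Z. Z1 = {q1, q2, q3, q4, q6, q7}; fixed.
Sat(A[busy U AX ack]) = {q1, q2, q3, q4, q6, q7}
|Sat(A[busy U AX ack])| = |{q1, q2, q3, q4, q6, q7}| = 6.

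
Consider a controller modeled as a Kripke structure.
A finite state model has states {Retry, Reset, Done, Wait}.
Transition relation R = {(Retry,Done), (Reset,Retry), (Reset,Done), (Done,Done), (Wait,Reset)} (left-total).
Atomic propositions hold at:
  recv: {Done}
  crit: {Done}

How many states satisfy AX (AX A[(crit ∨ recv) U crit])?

Sat(crit ∨ recv) = {Done}
A[(crit ∨ recv) U crit]: least fixpoint, start Z0 = Sat(crit) = {Done}, add states in Sat(crit ∨ recv) with every successor in Z. Already a fixed point.
Sat(A[(crit ∨ recv) U crit]) = {Done}
Sat(AX A[(crit ∨ recv) U crit]) = {s : every successor in {Done}} = {Retry, Done}
Sat(AX (AX A[(crit ∨ recv) U crit])) = {s : every successor in {Retry, Done}} = {Retry, Reset, Done}
|Sat(AX (AX A[(crit ∨ recv) U crit]))| = |{Retry, Reset, Done}| = 3.

3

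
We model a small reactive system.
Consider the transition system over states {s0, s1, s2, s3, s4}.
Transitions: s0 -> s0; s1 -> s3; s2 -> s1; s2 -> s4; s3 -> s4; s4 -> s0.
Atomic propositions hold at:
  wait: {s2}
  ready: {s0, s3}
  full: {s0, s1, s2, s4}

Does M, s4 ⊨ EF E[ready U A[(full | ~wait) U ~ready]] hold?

Sat(~wait) = {s0, s1, s3, s4}
Sat(full | ~wait) = {s0, s1, s2, s3, s4}
Sat(~ready) = {s1, s2, s4}
A[(full | ~wait) U ~ready]: least fixpoint, start Z0 = Sat(~ready) = {s1, s2, s4}, add states in Sat(full | ~wait) with every successor in Z. Z1 = {s1, s2, s3, s4}; fixed.
Sat(A[(full | ~wait) U ~ready]) = {s1, s2, s3, s4}
E[ready U A[(full | ~wait) U ~ready]]: least fixpoint, start Z0 = Sat(A[(full | ~wait) U ~ready]) = {s1, s2, s3, s4}, add states in Sat(ready) with some successor in Z. Already a fixed point.
Sat(E[ready U A[(full | ~wait) U ~ready]]) = {s1, s2, s3, s4}
EF E[ready U A[(full | ~wait) U ~ready]]: least fixpoint, start Z0 = {s1, s2, s3, s4}, add states with some successor in Z. Already a fixed point.
Sat(EF E[ready U A[(full | ~wait) U ~ready]]) = {s1, s2, s3, s4}
s4 ∈ Sat(EF E[ready U A[(full | ~wait) U ~ready]]) = {s1, s2, s3, s4}, so the formula holds at s4.

Yes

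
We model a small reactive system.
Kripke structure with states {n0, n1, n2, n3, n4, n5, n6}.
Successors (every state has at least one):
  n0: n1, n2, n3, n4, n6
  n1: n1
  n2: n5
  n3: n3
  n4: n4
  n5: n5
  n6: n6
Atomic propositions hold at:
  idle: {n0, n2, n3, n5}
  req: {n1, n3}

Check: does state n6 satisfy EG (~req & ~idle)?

Sat(~req) = {n0, n2, n4, n5, n6}
Sat(~idle) = {n1, n4, n6}
Sat(~req & ~idle) = {n4, n6}
EG (~req & ~idle): greatest fixpoint, start Z0 = {n4, n6}, keep only states in Sat with some successor in Z. Already a fixed point.
Sat(EG (~req & ~idle)) = {n4, n6}
n6 ∈ Sat(EG (~req & ~idle)) = {n4, n6}, so the formula holds at n6.

Yes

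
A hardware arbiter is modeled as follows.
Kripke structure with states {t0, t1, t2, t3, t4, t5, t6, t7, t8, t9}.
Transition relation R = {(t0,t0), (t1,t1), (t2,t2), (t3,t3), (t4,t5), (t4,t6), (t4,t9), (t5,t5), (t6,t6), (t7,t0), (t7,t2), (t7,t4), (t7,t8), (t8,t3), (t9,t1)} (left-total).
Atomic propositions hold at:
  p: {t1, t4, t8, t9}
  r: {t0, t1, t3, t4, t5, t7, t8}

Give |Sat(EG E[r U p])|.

E[r U p]: least fixpoint, start Z0 = Sat(p) = {t1, t4, t8, t9}, add states in Sat(r) with some successor in Z. Z1 = {t1, t4, t7, t8, t9}; fixed.
Sat(E[r U p]) = {t1, t4, t7, t8, t9}
EG E[r U p]: greatest fixpoint, start Z0 = {t1, t4, t7, t8, t9}, keep only states in Sat with some successor in Z. Z1 = {t1, t4, t7, t9}; fixed.
Sat(EG E[r U p]) = {t1, t4, t7, t9}
|Sat(EG E[r U p])| = |{t1, t4, t7, t9}| = 4.

4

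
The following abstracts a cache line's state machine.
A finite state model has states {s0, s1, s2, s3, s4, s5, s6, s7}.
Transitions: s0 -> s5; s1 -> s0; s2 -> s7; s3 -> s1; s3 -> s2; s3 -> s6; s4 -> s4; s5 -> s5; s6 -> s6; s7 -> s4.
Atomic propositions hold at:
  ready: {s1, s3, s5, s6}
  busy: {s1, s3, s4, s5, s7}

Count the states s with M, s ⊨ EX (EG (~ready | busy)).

7

Sat(~ready) = {s0, s2, s4, s7}
Sat(~ready | busy) = {s0, s1, s2, s3, s4, s5, s7}
EG (~ready | busy): greatest fixpoint, start Z0 = {s0, s1, s2, s3, s4, s5, s7}, keep only states in Sat with some successor in Z. Already a fixed point.
Sat(EG (~ready | busy)) = {s0, s1, s2, s3, s4, s5, s7}
Sat(EX (EG (~ready | busy))) = {s : some successor in {s0, s1, s2, s3, s4, s5, s7}} = {s0, s1, s2, s3, s4, s5, s7}
|Sat(EX (EG (~ready | busy)))| = |{s0, s1, s2, s3, s4, s5, s7}| = 7.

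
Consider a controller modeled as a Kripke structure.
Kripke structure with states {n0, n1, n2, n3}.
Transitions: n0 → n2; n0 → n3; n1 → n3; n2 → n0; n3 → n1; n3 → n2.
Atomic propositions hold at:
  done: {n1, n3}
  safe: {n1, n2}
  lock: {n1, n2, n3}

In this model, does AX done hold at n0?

No

Sat(AX done) = {s : every successor in {n1, n3}} = {n1}
n0 ∉ Sat(AX done) = {n1}, so the formula does not hold at n0.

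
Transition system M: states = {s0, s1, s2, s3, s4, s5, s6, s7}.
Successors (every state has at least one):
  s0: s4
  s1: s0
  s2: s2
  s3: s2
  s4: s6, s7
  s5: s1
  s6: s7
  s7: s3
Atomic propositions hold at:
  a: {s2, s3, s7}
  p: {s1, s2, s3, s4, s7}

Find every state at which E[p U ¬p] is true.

Sat(¬p) = {s0, s5, s6}
E[p U ¬p]: least fixpoint, start Z0 = Sat(¬p) = {s0, s5, s6}, add states in Sat(p) with some successor in Z. Z1 = {s0, s1, s4, s5, s6}; fixed.
Sat(E[p U ¬p]) = {s0, s1, s4, s5, s6}

{s0, s1, s4, s5, s6}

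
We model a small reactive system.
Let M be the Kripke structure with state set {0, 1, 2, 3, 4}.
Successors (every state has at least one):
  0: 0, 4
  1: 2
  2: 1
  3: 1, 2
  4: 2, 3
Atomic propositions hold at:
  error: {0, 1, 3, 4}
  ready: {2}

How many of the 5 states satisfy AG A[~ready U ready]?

Sat(~ready) = {0, 1, 3, 4}
A[~ready U ready]: least fixpoint, start Z0 = Sat(ready) = {2}, add states in Sat(~ready) with every successor in Z. Z1 = {1, 2}; Z2 = {1, 2, 3}; Z3 = {1, 2, 3, 4}; fixed.
Sat(A[~ready U ready]) = {1, 2, 3, 4}
AG A[~ready U ready]: greatest fixpoint, start Z0 = {1, 2, 3, 4}, keep only states in Sat with every successor in Z. Already a fixed point.
Sat(AG A[~ready U ready]) = {1, 2, 3, 4}
|Sat(AG A[~ready U ready])| = |{1, 2, 3, 4}| = 4.

4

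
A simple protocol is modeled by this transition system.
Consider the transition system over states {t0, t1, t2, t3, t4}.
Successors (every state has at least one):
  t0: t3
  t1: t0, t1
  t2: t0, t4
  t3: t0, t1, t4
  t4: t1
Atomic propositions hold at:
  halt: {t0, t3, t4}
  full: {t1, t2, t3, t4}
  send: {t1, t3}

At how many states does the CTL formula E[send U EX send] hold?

Sat(EX send) = {s : some successor in {t1, t3}} = {t0, t1, t3, t4}
E[send U EX send]: least fixpoint, start Z0 = Sat(EX send) = {t0, t1, t3, t4}, add states in Sat(send) with some successor in Z. Already a fixed point.
Sat(E[send U EX send]) = {t0, t1, t3, t4}
|Sat(E[send U EX send])| = |{t0, t1, t3, t4}| = 4.

4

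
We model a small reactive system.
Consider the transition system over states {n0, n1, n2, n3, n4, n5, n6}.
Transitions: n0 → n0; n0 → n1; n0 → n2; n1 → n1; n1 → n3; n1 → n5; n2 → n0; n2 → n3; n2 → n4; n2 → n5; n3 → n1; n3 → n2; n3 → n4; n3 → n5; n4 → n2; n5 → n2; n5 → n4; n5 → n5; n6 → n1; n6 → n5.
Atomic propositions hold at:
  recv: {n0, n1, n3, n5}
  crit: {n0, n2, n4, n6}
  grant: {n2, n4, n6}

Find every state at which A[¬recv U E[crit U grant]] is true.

Sat(¬recv) = {n2, n4, n6}
E[crit U grant]: least fixpoint, start Z0 = Sat(grant) = {n2, n4, n6}, add states in Sat(crit) with some successor in Z. Z1 = {n0, n2, n4, n6}; fixed.
Sat(E[crit U grant]) = {n0, n2, n4, n6}
A[¬recv U E[crit U grant]]: least fixpoint, start Z0 = Sat(E[crit U grant]) = {n0, n2, n4, n6}, add states in Sat(¬recv) with every successor in Z. Already a fixed point.
Sat(A[¬recv U E[crit U grant]]) = {n0, n2, n4, n6}

{n0, n2, n4, n6}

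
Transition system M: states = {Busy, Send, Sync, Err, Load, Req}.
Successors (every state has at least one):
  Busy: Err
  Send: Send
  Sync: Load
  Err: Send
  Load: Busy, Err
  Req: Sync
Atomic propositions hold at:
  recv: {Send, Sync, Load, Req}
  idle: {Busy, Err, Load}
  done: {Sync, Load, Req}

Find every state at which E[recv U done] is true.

{Sync, Load, Req}

E[recv U done]: least fixpoint, start Z0 = Sat(done) = {Sync, Load, Req}, add states in Sat(recv) with some successor in Z. Already a fixed point.
Sat(E[recv U done]) = {Sync, Load, Req}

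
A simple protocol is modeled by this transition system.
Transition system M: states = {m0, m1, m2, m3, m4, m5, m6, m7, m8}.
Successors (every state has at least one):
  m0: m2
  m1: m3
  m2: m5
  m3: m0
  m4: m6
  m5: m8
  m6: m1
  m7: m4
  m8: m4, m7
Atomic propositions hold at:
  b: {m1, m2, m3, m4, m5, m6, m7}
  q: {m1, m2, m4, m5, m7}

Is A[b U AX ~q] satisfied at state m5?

Yes

Sat(~q) = {m0, m3, m6, m8}
Sat(AX ~q) = {s : every successor in {m0, m3, m6, m8}} = {m1, m3, m4, m5}
A[b U AX ~q]: least fixpoint, start Z0 = Sat(AX ~q) = {m1, m3, m4, m5}, add states in Sat(b) with every successor in Z. Z1 = {m1, m2, m3, m4, m5, m6, m7}; fixed.
Sat(A[b U AX ~q]) = {m1, m2, m3, m4, m5, m6, m7}
m5 ∈ Sat(A[b U AX ~q]) = {m1, m2, m3, m4, m5, m6, m7}, so the formula holds at m5.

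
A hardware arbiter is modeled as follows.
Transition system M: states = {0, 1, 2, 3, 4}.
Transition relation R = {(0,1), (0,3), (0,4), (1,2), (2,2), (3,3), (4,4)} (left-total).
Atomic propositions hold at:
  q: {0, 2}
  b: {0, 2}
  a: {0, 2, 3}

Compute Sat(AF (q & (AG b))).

AG b: greatest fixpoint, start Z0 = {0, 2}, keep only states in Sat with every successor in Z. Z1 = {2}; fixed.
Sat(AG b) = {2}
Sat(q & (AG b)) = {2}
AF (q & (AG b)): least fixpoint, start Z0 = {2}, add states with every successor in Z. Z1 = {1, 2}; fixed.
Sat(AF (q & (AG b))) = {1, 2}

{1, 2}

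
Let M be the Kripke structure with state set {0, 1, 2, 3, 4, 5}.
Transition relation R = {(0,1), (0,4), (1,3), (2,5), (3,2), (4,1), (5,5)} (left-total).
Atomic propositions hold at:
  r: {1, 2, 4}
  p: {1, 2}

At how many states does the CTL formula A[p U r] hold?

A[p U r]: least fixpoint, start Z0 = Sat(r) = {1, 2, 4}, add states in Sat(p) with every successor in Z. Already a fixed point.
Sat(A[p U r]) = {1, 2, 4}
|Sat(A[p U r])| = |{1, 2, 4}| = 3.

3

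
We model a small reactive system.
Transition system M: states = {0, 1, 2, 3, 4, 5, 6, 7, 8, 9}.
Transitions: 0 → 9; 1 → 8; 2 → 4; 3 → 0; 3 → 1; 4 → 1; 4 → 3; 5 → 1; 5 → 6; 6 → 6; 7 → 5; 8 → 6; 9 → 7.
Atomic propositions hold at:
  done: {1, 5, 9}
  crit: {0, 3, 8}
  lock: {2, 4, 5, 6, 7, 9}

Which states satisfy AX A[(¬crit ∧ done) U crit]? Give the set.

Sat(¬crit) = {1, 2, 4, 5, 6, 7, 9}
Sat(¬crit ∧ done) = {1, 5, 9}
A[(¬crit ∧ done) U crit]: least fixpoint, start Z0 = Sat(crit) = {0, 3, 8}, add states in Sat(¬crit ∧ done) with every successor in Z. Z1 = {0, 1, 3, 8}; fixed.
Sat(A[(¬crit ∧ done) U crit]) = {0, 1, 3, 8}
Sat(AX A[(¬crit ∧ done) U crit]) = {s : every successor in {0, 1, 3, 8}} = {1, 3, 4}

{1, 3, 4}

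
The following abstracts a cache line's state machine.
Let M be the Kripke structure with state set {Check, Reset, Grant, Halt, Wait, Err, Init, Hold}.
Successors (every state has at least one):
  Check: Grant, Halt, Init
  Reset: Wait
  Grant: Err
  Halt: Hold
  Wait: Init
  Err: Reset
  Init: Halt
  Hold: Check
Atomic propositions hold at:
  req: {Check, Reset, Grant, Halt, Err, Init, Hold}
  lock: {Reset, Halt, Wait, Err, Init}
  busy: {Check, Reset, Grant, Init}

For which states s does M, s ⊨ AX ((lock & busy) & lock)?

{Wait, Err}

Sat(lock & busy) = {Reset, Init}
Sat((lock & busy) & lock) = {Reset, Init}
Sat(AX ((lock & busy) & lock)) = {s : every successor in {Reset, Init}} = {Wait, Err}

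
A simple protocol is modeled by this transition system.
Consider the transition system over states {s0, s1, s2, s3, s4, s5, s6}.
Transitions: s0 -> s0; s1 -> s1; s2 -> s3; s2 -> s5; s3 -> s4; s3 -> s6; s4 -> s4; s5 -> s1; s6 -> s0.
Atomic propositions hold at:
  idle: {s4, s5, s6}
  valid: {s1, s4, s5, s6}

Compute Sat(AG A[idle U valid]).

{s1, s4, s5}

A[idle U valid]: least fixpoint, start Z0 = Sat(valid) = {s1, s4, s5, s6}, add states in Sat(idle) with every successor in Z. Already a fixed point.
Sat(A[idle U valid]) = {s1, s4, s5, s6}
AG A[idle U valid]: greatest fixpoint, start Z0 = {s1, s4, s5, s6}, keep only states in Sat with every successor in Z. Z1 = {s1, s4, s5}; fixed.
Sat(AG A[idle U valid]) = {s1, s4, s5}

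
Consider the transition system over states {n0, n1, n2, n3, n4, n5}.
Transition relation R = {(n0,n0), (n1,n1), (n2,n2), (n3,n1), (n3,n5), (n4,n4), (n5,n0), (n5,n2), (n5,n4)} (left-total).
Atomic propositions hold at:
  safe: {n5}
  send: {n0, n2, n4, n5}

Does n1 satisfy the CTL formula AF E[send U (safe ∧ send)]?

No

Sat(safe ∧ send) = {n5}
E[send U (safe ∧ send)]: least fixpoint, start Z0 = Sat((safe ∧ send)) = {n5}, add states in Sat(send) with some successor in Z. Already a fixed point.
Sat(E[send U (safe ∧ send)]) = {n5}
AF E[send U (safe ∧ send)]: least fixpoint, start Z0 = {n5}, add states with every successor in Z. Already a fixed point.
Sat(AF E[send U (safe ∧ send)]) = {n5}
n1 ∉ Sat(AF E[send U (safe ∧ send)]) = {n5}, so the formula does not hold at n1.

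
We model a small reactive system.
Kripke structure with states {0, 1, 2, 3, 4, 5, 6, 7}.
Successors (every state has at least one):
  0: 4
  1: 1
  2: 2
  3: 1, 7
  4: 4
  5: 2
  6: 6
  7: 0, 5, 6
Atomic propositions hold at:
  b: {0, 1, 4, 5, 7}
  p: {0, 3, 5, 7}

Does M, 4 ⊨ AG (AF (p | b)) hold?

Yes

Sat(p | b) = {0, 1, 3, 4, 5, 7}
AF (p | b): least fixpoint, start Z0 = {0, 1, 3, 4, 5, 7}, add states with every successor in Z. Already a fixed point.
Sat(AF (p | b)) = {0, 1, 3, 4, 5, 7}
AG (AF (p | b)): greatest fixpoint, start Z0 = {0, 1, 3, 4, 5, 7}, keep only states in Sat with every successor in Z. Z1 = {0, 1, 3, 4}; Z2 = {0, 1, 4}; fixed.
Sat(AG (AF (p | b))) = {0, 1, 4}
4 ∈ Sat(AG (AF (p | b))) = {0, 1, 4}, so the formula holds at 4.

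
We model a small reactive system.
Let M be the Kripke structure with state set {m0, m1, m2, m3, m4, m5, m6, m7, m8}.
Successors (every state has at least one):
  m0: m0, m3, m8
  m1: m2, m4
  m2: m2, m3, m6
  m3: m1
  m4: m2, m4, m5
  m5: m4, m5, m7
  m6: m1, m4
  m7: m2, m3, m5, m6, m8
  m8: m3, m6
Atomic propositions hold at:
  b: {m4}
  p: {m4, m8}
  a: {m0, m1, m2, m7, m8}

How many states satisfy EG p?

EG p: greatest fixpoint, start Z0 = {m4, m8}, keep only states in Sat with some successor in Z. Z1 = {m4}; fixed.
Sat(EG p) = {m4}
|Sat(EG p)| = |{m4}| = 1.

1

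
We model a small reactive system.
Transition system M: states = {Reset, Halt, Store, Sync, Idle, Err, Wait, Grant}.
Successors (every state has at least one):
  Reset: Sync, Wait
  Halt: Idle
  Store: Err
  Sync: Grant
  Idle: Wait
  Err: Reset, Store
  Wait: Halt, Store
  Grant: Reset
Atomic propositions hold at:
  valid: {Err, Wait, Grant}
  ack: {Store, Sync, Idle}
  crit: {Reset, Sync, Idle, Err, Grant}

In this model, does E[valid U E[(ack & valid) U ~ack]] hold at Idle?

No

Sat(ack & valid) = ∅
Sat(~ack) = {Reset, Halt, Err, Wait, Grant}
E[(ack & valid) U ~ack]: least fixpoint, start Z0 = Sat(~ack) = {Reset, Halt, Err, Wait, Grant}, add states in Sat(ack & valid) with some successor in Z. Already a fixed point.
Sat(E[(ack & valid) U ~ack]) = {Reset, Halt, Err, Wait, Grant}
E[valid U E[(ack & valid) U ~ack]]: least fixpoint, start Z0 = Sat(E[(ack & valid) U ~ack]) = {Reset, Halt, Err, Wait, Grant}, add states in Sat(valid) with some successor in Z. Already a fixed point.
Sat(E[valid U E[(ack & valid) U ~ack]]) = {Reset, Halt, Err, Wait, Grant}
Idle ∉ Sat(E[valid U E[(ack & valid) U ~ack]]) = {Reset, Halt, Err, Wait, Grant}, so the formula does not hold at Idle.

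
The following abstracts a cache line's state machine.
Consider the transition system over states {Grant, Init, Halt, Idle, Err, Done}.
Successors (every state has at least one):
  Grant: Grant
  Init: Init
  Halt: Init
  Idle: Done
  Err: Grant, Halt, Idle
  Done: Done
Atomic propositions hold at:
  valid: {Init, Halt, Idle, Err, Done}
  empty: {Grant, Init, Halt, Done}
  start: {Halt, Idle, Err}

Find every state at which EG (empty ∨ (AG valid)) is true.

{Grant, Init, Halt, Idle, Done}

AG valid: greatest fixpoint, start Z0 = {Init, Halt, Idle, Err, Done}, keep only states in Sat with every successor in Z. Z1 = {Init, Halt, Idle, Done}; fixed.
Sat(AG valid) = {Init, Halt, Idle, Done}
Sat(empty ∨ (AG valid)) = {Grant, Init, Halt, Idle, Done}
EG (empty ∨ (AG valid)): greatest fixpoint, start Z0 = {Grant, Init, Halt, Idle, Done}, keep only states in Sat with some successor in Z. Already a fixed point.
Sat(EG (empty ∨ (AG valid))) = {Grant, Init, Halt, Idle, Done}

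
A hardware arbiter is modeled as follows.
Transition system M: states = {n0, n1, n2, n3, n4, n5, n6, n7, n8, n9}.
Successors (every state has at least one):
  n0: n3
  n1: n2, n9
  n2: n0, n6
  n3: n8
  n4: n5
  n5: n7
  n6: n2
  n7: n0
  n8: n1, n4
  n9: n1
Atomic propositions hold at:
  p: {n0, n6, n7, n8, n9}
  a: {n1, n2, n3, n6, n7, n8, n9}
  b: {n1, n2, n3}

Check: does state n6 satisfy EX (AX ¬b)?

Yes

Sat(¬b) = {n0, n4, n5, n6, n7, n8, n9}
Sat(AX ¬b) = {s : every successor in {n0, n4, n5, n6, n7, n8, n9}} = {n2, n3, n4, n5, n7}
Sat(EX (AX ¬b)) = {s : some successor in {n2, n3, n4, n5, n7}} = {n0, n1, n4, n5, n6, n8}
n6 ∈ Sat(EX (AX ¬b)) = {n0, n1, n4, n5, n6, n8}, so the formula holds at n6.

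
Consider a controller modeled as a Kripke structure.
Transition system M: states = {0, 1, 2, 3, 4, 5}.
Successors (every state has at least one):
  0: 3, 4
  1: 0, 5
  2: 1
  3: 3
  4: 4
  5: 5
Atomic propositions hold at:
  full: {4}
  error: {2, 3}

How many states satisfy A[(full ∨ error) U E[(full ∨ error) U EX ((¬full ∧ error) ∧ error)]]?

Sat(full ∨ error) = {2, 3, 4}
Sat(¬full) = {0, 1, 2, 3, 5}
Sat(¬full ∧ error) = {2, 3}
Sat((¬full ∧ error) ∧ error) = {2, 3}
Sat(EX ((¬full ∧ error) ∧ error)) = {s : some successor in {2, 3}} = {0, 3}
E[(full ∨ error) U EX ((¬full ∧ error) ∧ error)]: least fixpoint, start Z0 = Sat(EX ((¬full ∧ error) ∧ error)) = {0, 3}, add states in Sat(full ∨ error) with some successor in Z. Already a fixed point.
Sat(E[(full ∨ error) U EX ((¬full ∧ error) ∧ error)]) = {0, 3}
A[(full ∨ error) U E[(full ∨ error) U EX ((¬full ∧ error) ∧ error)]]: least fixpoint, start Z0 = Sat(E[(full ∨ error) U EX ((¬full ∧ error) ∧ error)]) = {0, 3}, add states in Sat(full ∨ error) with every successor in Z. Already a fixed point.
Sat(A[(full ∨ error) U E[(full ∨ error) U EX ((¬full ∧ error) ∧ error)]]) = {0, 3}
|Sat(A[(full ∨ error) U E[(full ∨ error) U EX ((¬full ∧ error) ∧ error)]])| = |{0, 3}| = 2.

2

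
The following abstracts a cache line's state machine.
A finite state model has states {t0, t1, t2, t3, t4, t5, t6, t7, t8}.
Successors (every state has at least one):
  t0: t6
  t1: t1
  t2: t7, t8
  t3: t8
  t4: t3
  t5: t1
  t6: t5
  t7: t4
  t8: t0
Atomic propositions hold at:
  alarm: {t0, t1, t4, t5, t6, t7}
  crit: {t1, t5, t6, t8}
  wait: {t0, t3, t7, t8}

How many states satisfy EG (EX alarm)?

Sat(EX alarm) = {s : some successor in {t0, t1, t4, t5, t6, t7}} = {t0, t1, t2, t5, t6, t7, t8}
EG (EX alarm): greatest fixpoint, start Z0 = {t0, t1, t2, t5, t6, t7, t8}, keep only states in Sat with some successor in Z. Z1 = {t0, t1, t2, t5, t6, t8}; fixed.
Sat(EG (EX alarm)) = {t0, t1, t2, t5, t6, t8}
|Sat(EG (EX alarm))| = |{t0, t1, t2, t5, t6, t8}| = 6.

6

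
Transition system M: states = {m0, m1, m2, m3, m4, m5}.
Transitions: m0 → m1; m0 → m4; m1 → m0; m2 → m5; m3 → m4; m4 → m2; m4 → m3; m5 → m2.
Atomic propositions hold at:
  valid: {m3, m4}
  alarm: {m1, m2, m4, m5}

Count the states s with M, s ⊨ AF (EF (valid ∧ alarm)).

4

Sat(valid ∧ alarm) = {m4}
EF (valid ∧ alarm): least fixpoint, start Z0 = {m4}, add states with some successor in Z. Z1 = {m0, m3, m4}; Z2 = {m0, m1, m3, m4}; fixed.
Sat(EF (valid ∧ alarm)) = {m0, m1, m3, m4}
AF (EF (valid ∧ alarm)): least fixpoint, start Z0 = {m0, m1, m3, m4}, add states with every successor in Z. Already a fixed point.
Sat(AF (EF (valid ∧ alarm))) = {m0, m1, m3, m4}
|Sat(AF (EF (valid ∧ alarm)))| = |{m0, m1, m3, m4}| = 4.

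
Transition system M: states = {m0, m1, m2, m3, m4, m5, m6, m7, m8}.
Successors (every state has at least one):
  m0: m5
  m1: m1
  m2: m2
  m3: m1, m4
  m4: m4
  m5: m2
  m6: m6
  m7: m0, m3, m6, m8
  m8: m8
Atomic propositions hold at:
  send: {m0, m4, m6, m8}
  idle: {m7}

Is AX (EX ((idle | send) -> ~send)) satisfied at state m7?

Sat(idle | send) = {m0, m4, m6, m7, m8}
Sat(~send) = {m1, m2, m3, m5, m7}
Sat((idle | send) -> ~send) = {m1, m2, m3, m5, m7}
Sat(EX ((idle | send) -> ~send)) = {s : some successor in {m1, m2, m3, m5, m7}} = {m0, m1, m2, m3, m5, m7}
Sat(AX (EX ((idle | send) -> ~send))) = {s : every successor in {m0, m1, m2, m3, m5, m7}} = {m0, m1, m2, m5}
m7 ∉ Sat(AX (EX ((idle | send) -> ~send))) = {m0, m1, m2, m5}, so the formula does not hold at m7.

No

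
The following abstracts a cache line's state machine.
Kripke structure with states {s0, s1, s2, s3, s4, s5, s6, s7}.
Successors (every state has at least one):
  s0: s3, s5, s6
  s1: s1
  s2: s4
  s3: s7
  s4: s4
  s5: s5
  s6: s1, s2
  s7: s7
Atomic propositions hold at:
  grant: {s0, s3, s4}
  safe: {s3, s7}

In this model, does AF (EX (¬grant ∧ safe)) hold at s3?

Sat(¬grant) = {s1, s2, s5, s6, s7}
Sat(¬grant ∧ safe) = {s7}
Sat(EX (¬grant ∧ safe)) = {s : some successor in {s7}} = {s3, s7}
AF (EX (¬grant ∧ safe)): least fixpoint, start Z0 = {s3, s7}, add states with every successor in Z. Already a fixed point.
Sat(AF (EX (¬grant ∧ safe))) = {s3, s7}
s3 ∈ Sat(AF (EX (¬grant ∧ safe))) = {s3, s7}, so the formula holds at s3.

Yes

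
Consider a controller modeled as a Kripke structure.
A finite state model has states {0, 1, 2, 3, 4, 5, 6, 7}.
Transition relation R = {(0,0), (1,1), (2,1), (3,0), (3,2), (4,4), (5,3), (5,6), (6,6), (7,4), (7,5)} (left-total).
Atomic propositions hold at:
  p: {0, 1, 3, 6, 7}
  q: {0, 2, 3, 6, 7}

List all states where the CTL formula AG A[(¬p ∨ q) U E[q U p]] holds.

Sat(¬p) = {2, 4, 5}
Sat(¬p ∨ q) = {0, 2, 3, 4, 5, 6, 7}
E[q U p]: least fixpoint, start Z0 = Sat(p) = {0, 1, 3, 6, 7}, add states in Sat(q) with some successor in Z. Z1 = {0, 1, 2, 3, 6, 7}; fixed.
Sat(E[q U p]) = {0, 1, 2, 3, 6, 7}
A[(¬p ∨ q) U E[q U p]]: least fixpoint, start Z0 = Sat(E[q U p]) = {0, 1, 2, 3, 6, 7}, add states in Sat(¬p ∨ q) with every successor in Z. Z1 = {0, 1, 2, 3, 5, 6, 7}; fixed.
Sat(A[(¬p ∨ q) U E[q U p]]) = {0, 1, 2, 3, 5, 6, 7}
AG A[(¬p ∨ q) U E[q U p]]: greatest fixpoint, start Z0 = {0, 1, 2, 3, 5, 6, 7}, keep only states in Sat with every successor in Z. Z1 = {0, 1, 2, 3, 5, 6}; fixed.
Sat(AG A[(¬p ∨ q) U E[q U p]]) = {0, 1, 2, 3, 5, 6}

{0, 1, 2, 3, 5, 6}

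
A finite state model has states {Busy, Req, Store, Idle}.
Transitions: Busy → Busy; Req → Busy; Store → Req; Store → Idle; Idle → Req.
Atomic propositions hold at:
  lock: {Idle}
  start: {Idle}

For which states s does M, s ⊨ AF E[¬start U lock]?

{Store, Idle}

Sat(¬start) = {Busy, Req, Store}
E[¬start U lock]: least fixpoint, start Z0 = Sat(lock) = {Idle}, add states in Sat(¬start) with some successor in Z. Z1 = {Store, Idle}; fixed.
Sat(E[¬start U lock]) = {Store, Idle}
AF E[¬start U lock]: least fixpoint, start Z0 = {Store, Idle}, add states with every successor in Z. Already a fixed point.
Sat(AF E[¬start U lock]) = {Store, Idle}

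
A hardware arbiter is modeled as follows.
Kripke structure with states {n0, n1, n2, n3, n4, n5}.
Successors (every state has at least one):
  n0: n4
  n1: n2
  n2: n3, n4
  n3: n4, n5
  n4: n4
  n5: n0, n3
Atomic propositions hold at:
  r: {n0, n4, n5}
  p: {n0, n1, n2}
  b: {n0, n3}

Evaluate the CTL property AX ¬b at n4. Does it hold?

Yes

Sat(¬b) = {n1, n2, n4, n5}
Sat(AX ¬b) = {s : every successor in {n1, n2, n4, n5}} = {n0, n1, n3, n4}
n4 ∈ Sat(AX ¬b) = {n0, n1, n3, n4}, so the formula holds at n4.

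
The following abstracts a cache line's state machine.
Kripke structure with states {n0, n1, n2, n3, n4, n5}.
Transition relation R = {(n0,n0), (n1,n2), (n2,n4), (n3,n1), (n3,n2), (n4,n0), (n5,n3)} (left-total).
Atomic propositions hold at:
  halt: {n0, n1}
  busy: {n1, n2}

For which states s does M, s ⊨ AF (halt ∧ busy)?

Sat(halt ∧ busy) = {n1}
AF (halt ∧ busy): least fixpoint, start Z0 = {n1}, add states with every successor in Z. Already a fixed point.
Sat(AF (halt ∧ busy)) = {n1}

{n1}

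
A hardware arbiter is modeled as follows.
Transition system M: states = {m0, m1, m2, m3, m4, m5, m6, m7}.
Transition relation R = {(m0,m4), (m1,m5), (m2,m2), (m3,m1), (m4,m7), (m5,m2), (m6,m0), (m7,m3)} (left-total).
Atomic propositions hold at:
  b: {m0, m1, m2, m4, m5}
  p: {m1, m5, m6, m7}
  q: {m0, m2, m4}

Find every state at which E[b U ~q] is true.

Sat(~q) = {m1, m3, m5, m6, m7}
E[b U ~q]: least fixpoint, start Z0 = Sat(~q) = {m1, m3, m5, m6, m7}, add states in Sat(b) with some successor in Z. Z1 = {m1, m3, m4, m5, m6, m7}; Z2 = {m0, m1, m3, m4, m5, m6, m7}; fixed.
Sat(E[b U ~q]) = {m0, m1, m3, m4, m5, m6, m7}

{m0, m1, m3, m4, m5, m6, m7}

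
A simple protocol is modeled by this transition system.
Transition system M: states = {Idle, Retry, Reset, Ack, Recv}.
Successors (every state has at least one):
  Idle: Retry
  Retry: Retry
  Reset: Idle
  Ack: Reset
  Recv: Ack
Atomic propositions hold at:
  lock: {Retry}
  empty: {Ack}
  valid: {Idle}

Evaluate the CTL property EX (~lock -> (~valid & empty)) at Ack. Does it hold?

No

Sat(~lock) = {Idle, Reset, Ack, Recv}
Sat(~valid) = {Retry, Reset, Ack, Recv}
Sat(~valid & empty) = {Ack}
Sat(~lock -> (~valid & empty)) = {Retry, Ack}
Sat(EX (~lock -> (~valid & empty))) = {s : some successor in {Retry, Ack}} = {Idle, Retry, Recv}
Ack ∉ Sat(EX (~lock -> (~valid & empty))) = {Idle, Retry, Recv}, so the formula does not hold at Ack.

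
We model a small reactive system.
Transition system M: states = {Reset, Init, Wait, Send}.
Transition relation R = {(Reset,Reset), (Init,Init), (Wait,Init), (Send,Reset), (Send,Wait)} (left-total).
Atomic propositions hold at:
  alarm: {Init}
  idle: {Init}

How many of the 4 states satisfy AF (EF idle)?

3

EF idle: least fixpoint, start Z0 = {Init}, add states with some successor in Z. Z1 = {Init, Wait}; Z2 = {Init, Wait, Send}; fixed.
Sat(EF idle) = {Init, Wait, Send}
AF (EF idle): least fixpoint, start Z0 = {Init, Wait, Send}, add states with every successor in Z. Already a fixed point.
Sat(AF (EF idle)) = {Init, Wait, Send}
|Sat(AF (EF idle))| = |{Init, Wait, Send}| = 3.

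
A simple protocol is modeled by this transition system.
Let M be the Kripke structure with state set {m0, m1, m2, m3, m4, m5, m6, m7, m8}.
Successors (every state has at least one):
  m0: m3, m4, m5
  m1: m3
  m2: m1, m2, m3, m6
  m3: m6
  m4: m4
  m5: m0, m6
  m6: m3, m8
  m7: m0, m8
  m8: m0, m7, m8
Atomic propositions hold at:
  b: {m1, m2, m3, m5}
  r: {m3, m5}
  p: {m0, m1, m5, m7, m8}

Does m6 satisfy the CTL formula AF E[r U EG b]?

EG b: greatest fixpoint, start Z0 = {m1, m2, m3, m5}, keep only states in Sat with some successor in Z. Z1 = {m1, m2}; Z2 = {m2}; fixed.
Sat(EG b) = {m2}
E[r U EG b]: least fixpoint, start Z0 = Sat(EG b) = {m2}, add states in Sat(r) with some successor in Z. Already a fixed point.
Sat(E[r U EG b]) = {m2}
AF E[r U EG b]: least fixpoint, start Z0 = {m2}, add states with every successor in Z. Already a fixed point.
Sat(AF E[r U EG b]) = {m2}
m6 ∉ Sat(AF E[r U EG b]) = {m2}, so the formula does not hold at m6.

No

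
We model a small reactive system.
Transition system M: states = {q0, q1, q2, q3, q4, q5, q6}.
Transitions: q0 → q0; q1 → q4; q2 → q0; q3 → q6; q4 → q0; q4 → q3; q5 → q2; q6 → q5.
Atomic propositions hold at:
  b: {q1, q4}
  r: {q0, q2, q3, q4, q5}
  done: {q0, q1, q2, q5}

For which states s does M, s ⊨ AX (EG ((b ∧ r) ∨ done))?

Sat(b ∧ r) = {q4}
Sat((b ∧ r) ∨ done) = {q0, q1, q2, q4, q5}
EG ((b ∧ r) ∨ done): greatest fixpoint, start Z0 = {q0, q1, q2, q4, q5}, keep only states in Sat with some successor in Z. Already a fixed point.
Sat(EG ((b ∧ r) ∨ done)) = {q0, q1, q2, q4, q5}
Sat(AX (EG ((b ∧ r) ∨ done))) = {s : every successor in {q0, q1, q2, q4, q5}} = {q0, q1, q2, q5, q6}

{q0, q1, q2, q5, q6}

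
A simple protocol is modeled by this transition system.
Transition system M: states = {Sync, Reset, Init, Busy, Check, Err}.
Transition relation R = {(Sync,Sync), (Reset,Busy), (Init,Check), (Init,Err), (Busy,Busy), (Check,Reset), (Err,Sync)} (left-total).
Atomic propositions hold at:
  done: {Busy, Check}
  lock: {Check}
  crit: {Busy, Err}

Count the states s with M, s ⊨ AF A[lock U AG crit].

AG crit: greatest fixpoint, start Z0 = {Busy, Err}, keep only states in Sat with every successor in Z. Z1 = {Busy}; fixed.
Sat(AG crit) = {Busy}
A[lock U AG crit]: least fixpoint, start Z0 = Sat(AG crit) = {Busy}, add states in Sat(lock) with every successor in Z. Already a fixed point.
Sat(A[lock U AG crit]) = {Busy}
AF A[lock U AG crit]: least fixpoint, start Z0 = {Busy}, add states with every successor in Z. Z1 = {Reset, Busy}; Z2 = {Reset, Busy, Check}; fixed.
Sat(AF A[lock U AG crit]) = {Reset, Busy, Check}
|Sat(AF A[lock U AG crit])| = |{Reset, Busy, Check}| = 3.

3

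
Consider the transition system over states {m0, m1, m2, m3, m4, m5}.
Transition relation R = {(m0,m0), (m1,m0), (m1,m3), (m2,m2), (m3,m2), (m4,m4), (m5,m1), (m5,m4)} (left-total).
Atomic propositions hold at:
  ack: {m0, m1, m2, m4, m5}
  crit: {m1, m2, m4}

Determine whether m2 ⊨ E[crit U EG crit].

Yes

EG crit: greatest fixpoint, start Z0 = {m1, m2, m4}, keep only states in Sat with some successor in Z. Z1 = {m2, m4}; fixed.
Sat(EG crit) = {m2, m4}
E[crit U EG crit]: least fixpoint, start Z0 = Sat(EG crit) = {m2, m4}, add states in Sat(crit) with some successor in Z. Already a fixed point.
Sat(E[crit U EG crit]) = {m2, m4}
m2 ∈ Sat(E[crit U EG crit]) = {m2, m4}, so the formula holds at m2.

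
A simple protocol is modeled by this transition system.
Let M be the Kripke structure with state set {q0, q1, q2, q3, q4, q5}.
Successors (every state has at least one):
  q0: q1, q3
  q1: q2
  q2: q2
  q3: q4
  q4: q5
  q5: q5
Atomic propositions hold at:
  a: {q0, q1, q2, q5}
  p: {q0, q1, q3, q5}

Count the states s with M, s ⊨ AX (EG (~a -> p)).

Sat(~a) = {q3, q4}
Sat(~a -> p) = {q0, q1, q2, q3, q5}
EG (~a -> p): greatest fixpoint, start Z0 = {q0, q1, q2, q3, q5}, keep only states in Sat with some successor in Z. Z1 = {q0, q1, q2, q5}; fixed.
Sat(EG (~a -> p)) = {q0, q1, q2, q5}
Sat(AX (EG (~a -> p))) = {s : every successor in {q0, q1, q2, q5}} = {q1, q2, q4, q5}
|Sat(AX (EG (~a -> p)))| = |{q1, q2, q4, q5}| = 4.

4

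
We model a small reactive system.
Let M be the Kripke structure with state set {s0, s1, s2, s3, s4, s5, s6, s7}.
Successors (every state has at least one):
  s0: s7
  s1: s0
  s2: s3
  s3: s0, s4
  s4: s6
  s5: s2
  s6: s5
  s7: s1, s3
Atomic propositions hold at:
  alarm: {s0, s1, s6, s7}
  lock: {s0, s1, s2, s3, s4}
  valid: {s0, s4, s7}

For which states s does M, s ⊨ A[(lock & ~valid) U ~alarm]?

{s2, s3, s4, s5}

Sat(~valid) = {s1, s2, s3, s5, s6}
Sat(lock & ~valid) = {s1, s2, s3}
Sat(~alarm) = {s2, s3, s4, s5}
A[(lock & ~valid) U ~alarm]: least fixpoint, start Z0 = Sat(~alarm) = {s2, s3, s4, s5}, add states in Sat(lock & ~valid) with every successor in Z. Already a fixed point.
Sat(A[(lock & ~valid) U ~alarm]) = {s2, s3, s4, s5}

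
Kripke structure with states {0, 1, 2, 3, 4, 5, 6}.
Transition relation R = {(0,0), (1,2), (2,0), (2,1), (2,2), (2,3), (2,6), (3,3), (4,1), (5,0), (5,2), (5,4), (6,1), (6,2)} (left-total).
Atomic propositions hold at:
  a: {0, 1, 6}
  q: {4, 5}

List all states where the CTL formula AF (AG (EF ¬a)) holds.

Sat(¬a) = {2, 3, 4, 5}
EF ¬a: least fixpoint, start Z0 = {2, 3, 4, 5}, add states with some successor in Z. Z1 = {1, 2, 3, 4, 5, 6}; fixed.
Sat(EF ¬a) = {1, 2, 3, 4, 5, 6}
AG (EF ¬a): greatest fixpoint, start Z0 = {1, 2, 3, 4, 5, 6}, keep only states in Sat with every successor in Z. Z1 = {1, 3, 4, 6}; Z2 = {3, 4}; Z3 = {3}; fixed.
Sat(AG (EF ¬a)) = {3}
AF (AG (EF ¬a)): least fixpoint, start Z0 = {3}, add states with every successor in Z. Already a fixed point.
Sat(AF (AG (EF ¬a))) = {3}

{3}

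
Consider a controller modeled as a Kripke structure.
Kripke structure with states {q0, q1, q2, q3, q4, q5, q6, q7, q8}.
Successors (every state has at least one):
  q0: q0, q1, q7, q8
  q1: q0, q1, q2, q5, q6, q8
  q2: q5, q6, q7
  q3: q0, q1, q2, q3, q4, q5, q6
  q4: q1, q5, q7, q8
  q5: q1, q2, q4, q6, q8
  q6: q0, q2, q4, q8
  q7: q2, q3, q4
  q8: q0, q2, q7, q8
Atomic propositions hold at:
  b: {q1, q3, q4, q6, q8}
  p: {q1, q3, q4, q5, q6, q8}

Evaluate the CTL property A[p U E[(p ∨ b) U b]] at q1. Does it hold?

Sat(p ∨ b) = {q1, q3, q4, q5, q6, q8}
E[(p ∨ b) U b]: least fixpoint, start Z0 = Sat(b) = {q1, q3, q4, q6, q8}, add states in Sat(p ∨ b) with some successor in Z. Z1 = {q1, q3, q4, q5, q6, q8}; fixed.
Sat(E[(p ∨ b) U b]) = {q1, q3, q4, q5, q6, q8}
A[p U E[(p ∨ b) U b]]: least fixpoint, start Z0 = Sat(E[(p ∨ b) U b]) = {q1, q3, q4, q5, q6, q8}, add states in Sat(p) with every successor in Z. Already a fixed point.
Sat(A[p U E[(p ∨ b) U b]]) = {q1, q3, q4, q5, q6, q8}
q1 ∈ Sat(A[p U E[(p ∨ b) U b]]) = {q1, q3, q4, q5, q6, q8}, so the formula holds at q1.

Yes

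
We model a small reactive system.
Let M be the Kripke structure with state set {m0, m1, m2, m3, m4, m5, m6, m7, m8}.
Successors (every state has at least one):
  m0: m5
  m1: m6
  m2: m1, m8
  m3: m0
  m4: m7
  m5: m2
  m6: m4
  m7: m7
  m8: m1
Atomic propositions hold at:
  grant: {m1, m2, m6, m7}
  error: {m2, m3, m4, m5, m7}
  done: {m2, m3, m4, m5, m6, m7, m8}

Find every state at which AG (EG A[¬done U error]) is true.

Sat(¬done) = {m0, m1}
A[¬done U error]: least fixpoint, start Z0 = Sat(error) = {m2, m3, m4, m5, m7}, add states in Sat(¬done) with every successor in Z. Z1 = {m0, m2, m3, m4, m5, m7}; fixed.
Sat(A[¬done U error]) = {m0, m2, m3, m4, m5, m7}
EG A[¬done U error]: greatest fixpoint, start Z0 = {m0, m2, m3, m4, m5, m7}, keep only states in Sat with some successor in Z. Z1 = {m0, m3, m4, m5, m7}; Z2 = {m0, m3, m4, m7}; Z3 = {m3, m4, m7}; Z4 = {m4, m7}; fixed.
Sat(EG A[¬done U error]) = {m4, m7}
AG (EG A[¬done U error]): greatest fixpoint, start Z0 = {m4, m7}, keep only states in Sat with every successor in Z. Already a fixed point.
Sat(AG (EG A[¬done U error])) = {m4, m7}

{m4, m7}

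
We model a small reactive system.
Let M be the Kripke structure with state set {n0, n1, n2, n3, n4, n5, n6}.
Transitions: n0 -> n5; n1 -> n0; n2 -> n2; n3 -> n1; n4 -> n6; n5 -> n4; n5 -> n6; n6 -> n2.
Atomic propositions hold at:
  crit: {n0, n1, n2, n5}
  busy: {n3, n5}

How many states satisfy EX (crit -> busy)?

3

Sat(crit -> busy) = {n3, n4, n5, n6}
Sat(EX (crit -> busy)) = {s : some successor in {n3, n4, n5, n6}} = {n0, n4, n5}
|Sat(EX (crit -> busy))| = |{n0, n4, n5}| = 3.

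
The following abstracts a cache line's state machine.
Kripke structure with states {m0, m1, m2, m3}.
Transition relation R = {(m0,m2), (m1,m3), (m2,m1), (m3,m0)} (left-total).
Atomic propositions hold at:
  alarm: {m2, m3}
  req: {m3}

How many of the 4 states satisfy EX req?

Sat(EX req) = {s : some successor in {m3}} = {m1}
|Sat(EX req)| = |{m1}| = 1.

1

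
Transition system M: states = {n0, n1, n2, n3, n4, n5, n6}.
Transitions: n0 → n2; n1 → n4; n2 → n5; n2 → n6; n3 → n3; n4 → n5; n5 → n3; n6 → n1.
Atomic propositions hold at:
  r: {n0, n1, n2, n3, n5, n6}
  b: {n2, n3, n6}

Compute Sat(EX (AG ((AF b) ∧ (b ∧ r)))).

{n3, n5}

AF b: least fixpoint, start Z0 = {n2, n3, n6}, add states with every successor in Z. Z1 = {n0, n2, n3, n5, n6}; Z2 = {n0, n2, n3, n4, n5, n6}; Z3 = {n0, n1, n2, n3, n4, n5, n6}; fixed.
Sat(AF b) = {n0, n1, n2, n3, n4, n5, n6}
Sat(b ∧ r) = {n2, n3, n6}
Sat((AF b) ∧ (b ∧ r)) = {n2, n3, n6}
AG ((AF b) ∧ (b ∧ r)): greatest fixpoint, start Z0 = {n2, n3, n6}, keep only states in Sat with every successor in Z. Z1 = {n3}; fixed.
Sat(AG ((AF b) ∧ (b ∧ r))) = {n3}
Sat(EX (AG ((AF b) ∧ (b ∧ r)))) = {s : some successor in {n3}} = {n3, n5}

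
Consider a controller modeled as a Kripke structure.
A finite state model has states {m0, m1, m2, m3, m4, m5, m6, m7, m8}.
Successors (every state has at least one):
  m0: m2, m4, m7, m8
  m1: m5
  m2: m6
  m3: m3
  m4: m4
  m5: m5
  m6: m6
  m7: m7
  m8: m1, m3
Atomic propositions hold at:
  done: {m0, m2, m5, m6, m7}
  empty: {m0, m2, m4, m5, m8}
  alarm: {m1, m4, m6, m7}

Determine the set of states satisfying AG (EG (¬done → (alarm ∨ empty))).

Sat(¬done) = {m1, m3, m4, m8}
Sat(alarm ∨ empty) = {m0, m1, m2, m4, m5, m6, m7, m8}
Sat(¬done → (alarm ∨ empty)) = {m0, m1, m2, m4, m5, m6, m7, m8}
EG (¬done → (alarm ∨ empty)): greatest fixpoint, start Z0 = {m0, m1, m2, m4, m5, m6, m7, m8}, keep only states in Sat with some successor in Z. Already a fixed point.
Sat(EG (¬done → (alarm ∨ empty))) = {m0, m1, m2, m4, m5, m6, m7, m8}
AG (EG (¬done → (alarm ∨ empty))): greatest fixpoint, start Z0 = {m0, m1, m2, m4, m5, m6, m7, m8}, keep only states in Sat with every successor in Z. Z1 = {m0, m1, m2, m4, m5, m6, m7}; Z2 = {m1, m2, m4, m5, m6, m7}; fixed.
Sat(AG (EG (¬done → (alarm ∨ empty)))) = {m1, m2, m4, m5, m6, m7}

{m1, m2, m4, m5, m6, m7}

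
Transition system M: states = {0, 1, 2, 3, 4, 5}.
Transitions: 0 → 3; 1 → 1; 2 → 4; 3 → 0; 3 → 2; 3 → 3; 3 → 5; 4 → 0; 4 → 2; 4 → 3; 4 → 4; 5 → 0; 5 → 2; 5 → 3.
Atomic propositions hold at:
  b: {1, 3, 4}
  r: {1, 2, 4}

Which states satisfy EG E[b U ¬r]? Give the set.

Sat(¬r) = {0, 3, 5}
E[b U ¬r]: least fixpoint, start Z0 = Sat(¬r) = {0, 3, 5}, add states in Sat(b) with some successor in Z. Z1 = {0, 3, 4, 5}; fixed.
Sat(E[b U ¬r]) = {0, 3, 4, 5}
EG E[b U ¬r]: greatest fixpoint, start Z0 = {0, 3, 4, 5}, keep only states in Sat with some successor in Z. Already a fixed point.
Sat(EG E[b U ¬r]) = {0, 3, 4, 5}

{0, 3, 4, 5}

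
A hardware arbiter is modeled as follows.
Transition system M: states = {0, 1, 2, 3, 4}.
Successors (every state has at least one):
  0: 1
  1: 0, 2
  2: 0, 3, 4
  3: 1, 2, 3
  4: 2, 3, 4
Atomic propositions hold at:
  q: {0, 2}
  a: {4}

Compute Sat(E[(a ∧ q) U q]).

Sat(a ∧ q) = ∅
E[(a ∧ q) U q]: least fixpoint, start Z0 = Sat(q) = {0, 2}, add states in Sat(a ∧ q) with some successor in Z. Already a fixed point.
Sat(E[(a ∧ q) U q]) = {0, 2}

{0, 2}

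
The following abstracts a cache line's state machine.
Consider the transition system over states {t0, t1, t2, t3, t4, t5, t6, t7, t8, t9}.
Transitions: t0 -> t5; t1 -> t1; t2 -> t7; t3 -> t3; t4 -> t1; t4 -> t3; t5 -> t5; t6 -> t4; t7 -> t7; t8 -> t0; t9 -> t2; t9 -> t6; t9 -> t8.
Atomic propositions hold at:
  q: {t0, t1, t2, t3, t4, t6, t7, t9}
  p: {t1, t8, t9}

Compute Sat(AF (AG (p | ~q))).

{t0, t1, t5, t8}

Sat(~q) = {t5, t8}
Sat(p | ~q) = {t1, t5, t8, t9}
AG (p | ~q): greatest fixpoint, start Z0 = {t1, t5, t8, t9}, keep only states in Sat with every successor in Z. Z1 = {t1, t5}; fixed.
Sat(AG (p | ~q)) = {t1, t5}
AF (AG (p | ~q)): least fixpoint, start Z0 = {t1, t5}, add states with every successor in Z. Z1 = {t0, t1, t5}; Z2 = {t0, t1, t5, t8}; fixed.
Sat(AF (AG (p | ~q))) = {t0, t1, t5, t8}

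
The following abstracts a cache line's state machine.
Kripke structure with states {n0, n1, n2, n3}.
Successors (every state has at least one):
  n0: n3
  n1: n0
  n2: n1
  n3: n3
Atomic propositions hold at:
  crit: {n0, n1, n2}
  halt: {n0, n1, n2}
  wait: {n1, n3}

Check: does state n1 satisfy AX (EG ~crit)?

Sat(~crit) = {n3}
EG ~crit: greatest fixpoint, start Z0 = {n3}, keep only states in Sat with some successor in Z. Already a fixed point.
Sat(EG ~crit) = {n3}
Sat(AX (EG ~crit)) = {s : every successor in {n3}} = {n0, n3}
n1 ∉ Sat(AX (EG ~crit)) = {n0, n3}, so the formula does not hold at n1.

No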